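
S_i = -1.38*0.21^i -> [-1.38, -0.29, -0.06, -0.01, -0.0]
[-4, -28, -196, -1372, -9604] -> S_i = -4*7^i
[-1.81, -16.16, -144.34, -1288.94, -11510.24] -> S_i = -1.81*8.93^i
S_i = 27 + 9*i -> [27, 36, 45, 54, 63]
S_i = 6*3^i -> [6, 18, 54, 162, 486]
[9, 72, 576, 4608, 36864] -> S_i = 9*8^i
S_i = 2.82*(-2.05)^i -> [2.82, -5.78, 11.85, -24.29, 49.8]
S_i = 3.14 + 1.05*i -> [3.14, 4.19, 5.24, 6.29, 7.34]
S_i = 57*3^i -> [57, 171, 513, 1539, 4617]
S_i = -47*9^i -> [-47, -423, -3807, -34263, -308367]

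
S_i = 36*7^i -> [36, 252, 1764, 12348, 86436]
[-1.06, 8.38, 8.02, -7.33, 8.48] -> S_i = Random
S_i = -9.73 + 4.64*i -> [-9.73, -5.09, -0.45, 4.19, 8.83]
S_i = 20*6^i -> [20, 120, 720, 4320, 25920]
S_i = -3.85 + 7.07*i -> [-3.85, 3.22, 10.29, 17.36, 24.43]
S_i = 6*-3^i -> [6, -18, 54, -162, 486]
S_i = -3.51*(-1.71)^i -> [-3.51, 6.0, -10.26, 17.55, -30.01]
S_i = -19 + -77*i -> [-19, -96, -173, -250, -327]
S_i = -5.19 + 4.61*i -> [-5.19, -0.58, 4.03, 8.64, 13.25]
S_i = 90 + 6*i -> [90, 96, 102, 108, 114]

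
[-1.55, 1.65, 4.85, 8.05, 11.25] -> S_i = -1.55 + 3.20*i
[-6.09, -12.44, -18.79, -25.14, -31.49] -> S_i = -6.09 + -6.35*i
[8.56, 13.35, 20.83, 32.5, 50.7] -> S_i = 8.56*1.56^i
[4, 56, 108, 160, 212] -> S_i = 4 + 52*i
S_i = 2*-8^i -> [2, -16, 128, -1024, 8192]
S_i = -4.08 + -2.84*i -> [-4.08, -6.92, -9.76, -12.6, -15.44]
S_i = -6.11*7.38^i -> [-6.11, -45.09, -332.78, -2455.9, -18124.53]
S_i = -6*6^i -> [-6, -36, -216, -1296, -7776]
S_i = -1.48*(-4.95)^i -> [-1.48, 7.33, -36.26, 179.51, -888.55]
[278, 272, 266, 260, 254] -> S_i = 278 + -6*i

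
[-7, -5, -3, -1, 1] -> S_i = -7 + 2*i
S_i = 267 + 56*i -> [267, 323, 379, 435, 491]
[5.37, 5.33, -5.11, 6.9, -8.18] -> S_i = Random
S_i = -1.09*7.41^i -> [-1.09, -8.08, -59.85, -443.49, -3286.24]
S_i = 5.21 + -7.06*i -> [5.21, -1.85, -8.91, -15.97, -23.03]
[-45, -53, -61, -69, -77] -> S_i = -45 + -8*i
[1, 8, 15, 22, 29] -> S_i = 1 + 7*i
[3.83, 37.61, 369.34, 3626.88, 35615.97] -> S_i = 3.83*9.82^i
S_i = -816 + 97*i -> [-816, -719, -622, -525, -428]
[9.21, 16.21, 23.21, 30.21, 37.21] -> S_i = 9.21 + 7.00*i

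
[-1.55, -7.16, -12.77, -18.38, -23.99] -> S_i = -1.55 + -5.61*i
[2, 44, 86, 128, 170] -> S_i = 2 + 42*i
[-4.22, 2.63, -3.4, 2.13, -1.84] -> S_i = Random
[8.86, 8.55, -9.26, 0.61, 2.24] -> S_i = Random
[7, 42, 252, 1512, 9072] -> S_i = 7*6^i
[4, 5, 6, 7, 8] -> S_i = 4 + 1*i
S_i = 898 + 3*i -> [898, 901, 904, 907, 910]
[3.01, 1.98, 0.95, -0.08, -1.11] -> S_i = 3.01 + -1.03*i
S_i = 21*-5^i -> [21, -105, 525, -2625, 13125]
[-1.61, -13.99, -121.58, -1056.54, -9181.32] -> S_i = -1.61*8.69^i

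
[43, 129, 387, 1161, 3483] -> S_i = 43*3^i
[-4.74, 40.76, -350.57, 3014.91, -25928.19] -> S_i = -4.74*(-8.60)^i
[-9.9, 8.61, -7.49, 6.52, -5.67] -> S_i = -9.90*(-0.87)^i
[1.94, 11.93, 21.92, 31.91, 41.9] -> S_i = 1.94 + 9.99*i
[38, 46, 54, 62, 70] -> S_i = 38 + 8*i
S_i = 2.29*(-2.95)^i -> [2.29, -6.76, 19.93, -58.79, 173.43]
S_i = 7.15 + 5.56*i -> [7.15, 12.71, 18.27, 23.83, 29.39]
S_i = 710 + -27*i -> [710, 683, 656, 629, 602]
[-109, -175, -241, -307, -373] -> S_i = -109 + -66*i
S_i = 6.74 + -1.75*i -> [6.74, 4.99, 3.24, 1.49, -0.26]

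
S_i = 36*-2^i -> [36, -72, 144, -288, 576]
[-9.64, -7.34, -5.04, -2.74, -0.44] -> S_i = -9.64 + 2.30*i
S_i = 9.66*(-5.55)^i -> [9.66, -53.61, 297.55, -1651.41, 9165.35]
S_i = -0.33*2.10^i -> [-0.33, -0.69, -1.46, -3.06, -6.42]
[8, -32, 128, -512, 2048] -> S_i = 8*-4^i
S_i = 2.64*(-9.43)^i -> [2.64, -24.9, 234.76, -2213.8, 20876.16]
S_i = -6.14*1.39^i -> [-6.14, -8.53, -11.86, -16.49, -22.92]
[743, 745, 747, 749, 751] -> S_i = 743 + 2*i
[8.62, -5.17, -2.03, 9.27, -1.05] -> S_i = Random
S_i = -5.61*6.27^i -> [-5.61, -35.17, -220.55, -1382.82, -8670.28]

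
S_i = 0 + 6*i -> [0, 6, 12, 18, 24]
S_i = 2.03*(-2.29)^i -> [2.03, -4.65, 10.65, -24.38, 55.83]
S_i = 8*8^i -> [8, 64, 512, 4096, 32768]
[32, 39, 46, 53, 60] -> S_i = 32 + 7*i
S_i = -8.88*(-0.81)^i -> [-8.88, 7.19, -5.83, 4.72, -3.82]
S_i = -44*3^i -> [-44, -132, -396, -1188, -3564]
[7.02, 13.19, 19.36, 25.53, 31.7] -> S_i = 7.02 + 6.17*i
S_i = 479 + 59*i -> [479, 538, 597, 656, 715]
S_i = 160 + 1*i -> [160, 161, 162, 163, 164]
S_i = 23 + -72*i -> [23, -49, -121, -193, -265]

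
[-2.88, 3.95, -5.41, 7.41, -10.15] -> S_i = -2.88*(-1.37)^i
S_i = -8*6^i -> [-8, -48, -288, -1728, -10368]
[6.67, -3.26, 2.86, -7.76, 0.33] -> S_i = Random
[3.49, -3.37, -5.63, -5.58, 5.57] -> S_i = Random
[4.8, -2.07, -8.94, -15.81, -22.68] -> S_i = 4.80 + -6.87*i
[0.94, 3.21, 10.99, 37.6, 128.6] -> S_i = 0.94*3.42^i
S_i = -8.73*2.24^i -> [-8.73, -19.56, -43.8, -98.12, -219.79]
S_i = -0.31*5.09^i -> [-0.31, -1.58, -8.03, -40.88, -208.08]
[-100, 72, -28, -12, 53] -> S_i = Random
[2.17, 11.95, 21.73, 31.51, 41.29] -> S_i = 2.17 + 9.78*i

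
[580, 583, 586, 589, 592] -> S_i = 580 + 3*i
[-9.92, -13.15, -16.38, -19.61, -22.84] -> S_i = -9.92 + -3.23*i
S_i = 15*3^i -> [15, 45, 135, 405, 1215]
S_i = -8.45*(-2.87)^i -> [-8.45, 24.25, -69.6, 199.76, -573.3]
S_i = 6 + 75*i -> [6, 81, 156, 231, 306]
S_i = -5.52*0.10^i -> [-5.52, -0.55, -0.06, -0.01, -0.0]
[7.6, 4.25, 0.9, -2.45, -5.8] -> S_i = 7.60 + -3.35*i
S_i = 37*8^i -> [37, 296, 2368, 18944, 151552]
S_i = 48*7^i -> [48, 336, 2352, 16464, 115248]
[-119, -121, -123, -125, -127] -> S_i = -119 + -2*i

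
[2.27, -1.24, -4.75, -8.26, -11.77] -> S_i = 2.27 + -3.51*i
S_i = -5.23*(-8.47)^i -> [-5.23, 44.3, -375.2, 3177.99, -26917.54]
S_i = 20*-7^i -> [20, -140, 980, -6860, 48020]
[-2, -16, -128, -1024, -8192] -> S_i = -2*8^i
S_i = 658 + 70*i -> [658, 728, 798, 868, 938]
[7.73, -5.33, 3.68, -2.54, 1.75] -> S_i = 7.73*(-0.69)^i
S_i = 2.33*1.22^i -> [2.33, 2.84, 3.47, 4.23, 5.16]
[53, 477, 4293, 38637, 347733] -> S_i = 53*9^i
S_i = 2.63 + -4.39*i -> [2.63, -1.76, -6.15, -10.54, -14.93]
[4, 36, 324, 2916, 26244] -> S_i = 4*9^i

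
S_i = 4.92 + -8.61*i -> [4.92, -3.69, -12.3, -20.91, -29.52]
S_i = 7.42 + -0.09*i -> [7.42, 7.33, 7.24, 7.15, 7.06]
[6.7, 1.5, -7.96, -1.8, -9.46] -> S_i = Random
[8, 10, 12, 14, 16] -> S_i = 8 + 2*i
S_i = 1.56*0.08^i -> [1.56, 0.12, 0.01, 0.0, 0.0]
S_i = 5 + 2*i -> [5, 7, 9, 11, 13]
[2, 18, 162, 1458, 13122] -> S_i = 2*9^i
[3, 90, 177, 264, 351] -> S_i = 3 + 87*i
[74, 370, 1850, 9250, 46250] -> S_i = 74*5^i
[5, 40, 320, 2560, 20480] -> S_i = 5*8^i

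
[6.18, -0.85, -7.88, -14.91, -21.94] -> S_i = 6.18 + -7.03*i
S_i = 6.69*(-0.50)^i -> [6.69, -3.34, 1.67, -0.84, 0.42]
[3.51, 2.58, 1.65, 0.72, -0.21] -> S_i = 3.51 + -0.93*i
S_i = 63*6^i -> [63, 378, 2268, 13608, 81648]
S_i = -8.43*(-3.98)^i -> [-8.43, 33.55, -133.53, 531.47, -2115.24]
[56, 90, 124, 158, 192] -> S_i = 56 + 34*i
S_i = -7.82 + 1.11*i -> [-7.82, -6.71, -5.6, -4.49, -3.38]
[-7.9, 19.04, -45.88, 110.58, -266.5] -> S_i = -7.90*(-2.41)^i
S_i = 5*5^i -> [5, 25, 125, 625, 3125]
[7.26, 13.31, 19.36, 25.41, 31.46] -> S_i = 7.26 + 6.05*i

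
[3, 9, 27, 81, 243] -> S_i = 3*3^i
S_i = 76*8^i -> [76, 608, 4864, 38912, 311296]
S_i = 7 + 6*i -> [7, 13, 19, 25, 31]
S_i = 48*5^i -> [48, 240, 1200, 6000, 30000]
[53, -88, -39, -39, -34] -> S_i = Random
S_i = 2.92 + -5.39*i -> [2.92, -2.47, -7.86, -13.25, -18.64]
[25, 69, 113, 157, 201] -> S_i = 25 + 44*i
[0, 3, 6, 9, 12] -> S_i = 0 + 3*i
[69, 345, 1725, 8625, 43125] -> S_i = 69*5^i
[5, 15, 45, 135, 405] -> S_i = 5*3^i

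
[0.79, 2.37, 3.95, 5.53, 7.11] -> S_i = 0.79 + 1.58*i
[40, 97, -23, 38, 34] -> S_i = Random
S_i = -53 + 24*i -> [-53, -29, -5, 19, 43]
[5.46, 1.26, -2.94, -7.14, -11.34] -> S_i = 5.46 + -4.20*i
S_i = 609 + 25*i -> [609, 634, 659, 684, 709]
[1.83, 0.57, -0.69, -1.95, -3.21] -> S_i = 1.83 + -1.26*i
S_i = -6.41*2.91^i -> [-6.41, -18.65, -54.28, -157.96, -459.65]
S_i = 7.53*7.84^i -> [7.53, 59.04, 462.84, 3628.63, 28448.49]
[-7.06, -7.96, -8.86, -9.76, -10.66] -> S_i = -7.06 + -0.90*i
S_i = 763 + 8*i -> [763, 771, 779, 787, 795]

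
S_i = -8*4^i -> [-8, -32, -128, -512, -2048]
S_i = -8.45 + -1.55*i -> [-8.45, -10.0, -11.55, -13.1, -14.65]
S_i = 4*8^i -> [4, 32, 256, 2048, 16384]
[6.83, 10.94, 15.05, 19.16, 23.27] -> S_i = 6.83 + 4.11*i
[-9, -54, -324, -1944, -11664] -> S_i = -9*6^i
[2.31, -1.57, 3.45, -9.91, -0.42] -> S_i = Random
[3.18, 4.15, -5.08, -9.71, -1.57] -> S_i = Random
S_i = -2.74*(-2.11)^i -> [-2.74, 5.78, -12.2, 25.74, -54.31]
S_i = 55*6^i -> [55, 330, 1980, 11880, 71280]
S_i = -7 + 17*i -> [-7, 10, 27, 44, 61]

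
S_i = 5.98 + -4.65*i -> [5.98, 1.33, -3.32, -7.97, -12.62]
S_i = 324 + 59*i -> [324, 383, 442, 501, 560]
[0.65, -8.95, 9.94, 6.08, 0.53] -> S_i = Random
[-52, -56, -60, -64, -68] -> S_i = -52 + -4*i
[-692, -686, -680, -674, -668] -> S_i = -692 + 6*i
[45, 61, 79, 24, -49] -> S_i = Random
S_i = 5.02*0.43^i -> [5.02, 2.16, 0.93, 0.4, 0.17]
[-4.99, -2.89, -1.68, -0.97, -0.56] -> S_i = -4.99*0.58^i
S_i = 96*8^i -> [96, 768, 6144, 49152, 393216]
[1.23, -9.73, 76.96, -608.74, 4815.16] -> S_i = 1.23*(-7.91)^i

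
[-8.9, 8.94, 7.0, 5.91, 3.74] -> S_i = Random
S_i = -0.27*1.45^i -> [-0.27, -0.39, -0.57, -0.82, -1.19]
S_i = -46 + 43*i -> [-46, -3, 40, 83, 126]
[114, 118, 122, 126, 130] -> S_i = 114 + 4*i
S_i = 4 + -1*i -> [4, 3, 2, 1, 0]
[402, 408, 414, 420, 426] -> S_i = 402 + 6*i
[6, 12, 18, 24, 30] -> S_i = 6 + 6*i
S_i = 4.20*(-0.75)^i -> [4.2, -3.15, 2.36, -1.77, 1.33]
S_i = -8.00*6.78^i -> [-8.0, -54.24, -367.75, -2493.33, -16904.75]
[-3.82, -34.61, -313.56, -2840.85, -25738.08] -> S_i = -3.82*9.06^i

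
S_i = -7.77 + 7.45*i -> [-7.77, -0.32, 7.13, 14.58, 22.03]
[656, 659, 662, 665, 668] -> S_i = 656 + 3*i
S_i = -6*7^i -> [-6, -42, -294, -2058, -14406]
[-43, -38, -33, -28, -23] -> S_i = -43 + 5*i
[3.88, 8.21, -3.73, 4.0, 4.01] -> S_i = Random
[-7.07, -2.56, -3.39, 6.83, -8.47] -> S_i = Random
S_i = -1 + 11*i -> [-1, 10, 21, 32, 43]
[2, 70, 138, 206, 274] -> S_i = 2 + 68*i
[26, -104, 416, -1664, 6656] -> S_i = 26*-4^i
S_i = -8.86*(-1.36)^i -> [-8.86, 12.05, -16.39, 22.29, -30.31]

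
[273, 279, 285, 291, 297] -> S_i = 273 + 6*i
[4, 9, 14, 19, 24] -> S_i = 4 + 5*i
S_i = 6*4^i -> [6, 24, 96, 384, 1536]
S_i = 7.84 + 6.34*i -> [7.84, 14.18, 20.52, 26.86, 33.2]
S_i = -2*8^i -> [-2, -16, -128, -1024, -8192]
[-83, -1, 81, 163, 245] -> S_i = -83 + 82*i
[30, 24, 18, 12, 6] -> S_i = 30 + -6*i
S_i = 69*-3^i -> [69, -207, 621, -1863, 5589]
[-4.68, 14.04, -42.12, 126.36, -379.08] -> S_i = -4.68*(-3.00)^i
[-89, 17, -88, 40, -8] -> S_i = Random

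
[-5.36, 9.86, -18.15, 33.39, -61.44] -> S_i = -5.36*(-1.84)^i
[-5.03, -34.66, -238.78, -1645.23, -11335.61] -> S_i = -5.03*6.89^i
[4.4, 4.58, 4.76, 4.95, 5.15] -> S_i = 4.40*1.04^i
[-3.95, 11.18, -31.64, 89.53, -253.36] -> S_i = -3.95*(-2.83)^i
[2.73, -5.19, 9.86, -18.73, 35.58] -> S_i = 2.73*(-1.90)^i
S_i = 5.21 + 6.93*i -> [5.21, 12.14, 19.07, 26.0, 32.93]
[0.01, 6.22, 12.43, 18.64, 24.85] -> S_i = 0.01 + 6.21*i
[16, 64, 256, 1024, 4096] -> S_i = 16*4^i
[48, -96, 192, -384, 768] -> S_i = 48*-2^i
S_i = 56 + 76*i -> [56, 132, 208, 284, 360]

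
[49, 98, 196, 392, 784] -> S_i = 49*2^i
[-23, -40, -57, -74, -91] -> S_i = -23 + -17*i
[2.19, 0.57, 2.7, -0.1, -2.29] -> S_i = Random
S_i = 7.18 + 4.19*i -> [7.18, 11.37, 15.56, 19.75, 23.94]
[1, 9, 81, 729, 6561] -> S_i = 1*9^i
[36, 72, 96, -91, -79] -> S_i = Random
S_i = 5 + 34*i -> [5, 39, 73, 107, 141]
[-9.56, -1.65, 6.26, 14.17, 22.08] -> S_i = -9.56 + 7.91*i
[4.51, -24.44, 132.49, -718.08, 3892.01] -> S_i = 4.51*(-5.42)^i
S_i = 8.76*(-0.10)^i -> [8.76, -0.88, 0.09, -0.01, 0.0]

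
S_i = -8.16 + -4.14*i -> [-8.16, -12.3, -16.44, -20.58, -24.72]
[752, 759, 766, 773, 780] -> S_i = 752 + 7*i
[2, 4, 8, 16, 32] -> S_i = 2*2^i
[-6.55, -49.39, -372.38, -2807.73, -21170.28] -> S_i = -6.55*7.54^i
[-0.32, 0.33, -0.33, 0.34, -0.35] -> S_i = -0.32*(-1.02)^i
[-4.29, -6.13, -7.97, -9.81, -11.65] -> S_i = -4.29 + -1.84*i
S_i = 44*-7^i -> [44, -308, 2156, -15092, 105644]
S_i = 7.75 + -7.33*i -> [7.75, 0.42, -6.91, -14.24, -21.57]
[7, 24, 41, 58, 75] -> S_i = 7 + 17*i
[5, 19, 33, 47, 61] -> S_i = 5 + 14*i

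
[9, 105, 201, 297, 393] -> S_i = 9 + 96*i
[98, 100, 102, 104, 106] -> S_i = 98 + 2*i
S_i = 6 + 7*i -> [6, 13, 20, 27, 34]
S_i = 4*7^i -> [4, 28, 196, 1372, 9604]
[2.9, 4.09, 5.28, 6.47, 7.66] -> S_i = 2.90 + 1.19*i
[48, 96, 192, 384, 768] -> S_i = 48*2^i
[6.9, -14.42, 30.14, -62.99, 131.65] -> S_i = 6.90*(-2.09)^i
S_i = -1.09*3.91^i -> [-1.09, -4.26, -16.66, -65.16, -254.76]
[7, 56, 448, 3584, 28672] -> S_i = 7*8^i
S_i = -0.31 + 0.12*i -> [-0.31, -0.19, -0.07, 0.05, 0.17]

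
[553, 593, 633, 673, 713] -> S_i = 553 + 40*i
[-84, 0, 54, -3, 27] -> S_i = Random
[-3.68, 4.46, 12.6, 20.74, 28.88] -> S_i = -3.68 + 8.14*i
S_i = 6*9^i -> [6, 54, 486, 4374, 39366]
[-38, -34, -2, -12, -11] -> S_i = Random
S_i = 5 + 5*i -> [5, 10, 15, 20, 25]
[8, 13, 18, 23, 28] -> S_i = 8 + 5*i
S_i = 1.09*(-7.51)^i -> [1.09, -8.19, 61.48, -461.69, 3467.26]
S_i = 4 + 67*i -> [4, 71, 138, 205, 272]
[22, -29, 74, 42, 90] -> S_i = Random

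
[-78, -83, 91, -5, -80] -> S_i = Random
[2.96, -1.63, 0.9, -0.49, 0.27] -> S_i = 2.96*(-0.55)^i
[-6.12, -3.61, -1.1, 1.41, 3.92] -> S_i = -6.12 + 2.51*i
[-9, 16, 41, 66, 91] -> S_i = -9 + 25*i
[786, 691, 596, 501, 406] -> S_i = 786 + -95*i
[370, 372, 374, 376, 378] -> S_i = 370 + 2*i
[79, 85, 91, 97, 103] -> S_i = 79 + 6*i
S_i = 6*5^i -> [6, 30, 150, 750, 3750]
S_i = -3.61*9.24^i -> [-3.61, -33.36, -308.21, -2847.89, -26314.5]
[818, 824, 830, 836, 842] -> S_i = 818 + 6*i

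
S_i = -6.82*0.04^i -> [-6.82, -0.27, -0.01, -0.0, -0.0]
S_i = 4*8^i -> [4, 32, 256, 2048, 16384]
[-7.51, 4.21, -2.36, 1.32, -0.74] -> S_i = -7.51*(-0.56)^i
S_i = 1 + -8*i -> [1, -7, -15, -23, -31]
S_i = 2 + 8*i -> [2, 10, 18, 26, 34]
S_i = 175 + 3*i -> [175, 178, 181, 184, 187]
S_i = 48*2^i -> [48, 96, 192, 384, 768]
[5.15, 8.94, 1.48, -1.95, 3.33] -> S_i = Random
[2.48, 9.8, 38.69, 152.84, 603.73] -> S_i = 2.48*3.95^i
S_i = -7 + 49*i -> [-7, 42, 91, 140, 189]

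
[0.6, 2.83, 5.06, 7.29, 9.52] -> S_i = 0.60 + 2.23*i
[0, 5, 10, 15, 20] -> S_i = 0 + 5*i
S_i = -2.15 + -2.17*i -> [-2.15, -4.32, -6.49, -8.66, -10.83]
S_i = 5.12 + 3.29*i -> [5.12, 8.41, 11.7, 14.99, 18.28]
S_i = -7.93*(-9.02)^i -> [-7.93, 71.53, -645.19, 5819.6, -52492.75]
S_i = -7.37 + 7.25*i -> [-7.37, -0.12, 7.13, 14.38, 21.63]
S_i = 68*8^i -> [68, 544, 4352, 34816, 278528]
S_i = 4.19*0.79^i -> [4.19, 3.31, 2.61, 2.07, 1.63]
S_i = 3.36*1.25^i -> [3.36, 4.2, 5.25, 6.56, 8.2]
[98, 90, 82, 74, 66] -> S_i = 98 + -8*i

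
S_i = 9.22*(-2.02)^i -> [9.22, -18.62, 37.62, -76.0, 153.51]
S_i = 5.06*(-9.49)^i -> [5.06, -48.02, 455.7, -4324.63, 41040.76]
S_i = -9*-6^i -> [-9, 54, -324, 1944, -11664]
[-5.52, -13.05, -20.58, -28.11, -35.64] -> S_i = -5.52 + -7.53*i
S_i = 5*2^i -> [5, 10, 20, 40, 80]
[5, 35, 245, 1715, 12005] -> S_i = 5*7^i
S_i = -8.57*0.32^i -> [-8.57, -2.74, -0.88, -0.28, -0.09]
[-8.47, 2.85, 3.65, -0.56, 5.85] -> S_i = Random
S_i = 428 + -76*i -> [428, 352, 276, 200, 124]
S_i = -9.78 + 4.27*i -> [-9.78, -5.51, -1.24, 3.03, 7.3]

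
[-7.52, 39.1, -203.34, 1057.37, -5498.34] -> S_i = -7.52*(-5.20)^i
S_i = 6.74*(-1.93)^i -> [6.74, -13.01, 25.11, -48.45, 93.52]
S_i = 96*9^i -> [96, 864, 7776, 69984, 629856]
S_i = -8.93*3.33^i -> [-8.93, -29.74, -99.02, -329.75, -1098.07]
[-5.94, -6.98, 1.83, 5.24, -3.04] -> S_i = Random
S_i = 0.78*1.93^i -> [0.78, 1.51, 2.91, 5.61, 10.82]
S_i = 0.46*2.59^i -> [0.46, 1.19, 3.09, 7.99, 20.7]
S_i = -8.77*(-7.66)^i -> [-8.77, 67.18, -514.59, 3941.72, -30193.58]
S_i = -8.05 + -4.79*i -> [-8.05, -12.84, -17.63, -22.42, -27.21]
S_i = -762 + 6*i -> [-762, -756, -750, -744, -738]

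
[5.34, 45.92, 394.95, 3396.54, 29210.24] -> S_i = 5.34*8.60^i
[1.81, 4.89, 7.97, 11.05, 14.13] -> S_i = 1.81 + 3.08*i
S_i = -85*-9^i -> [-85, 765, -6885, 61965, -557685]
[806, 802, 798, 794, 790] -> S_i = 806 + -4*i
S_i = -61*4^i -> [-61, -244, -976, -3904, -15616]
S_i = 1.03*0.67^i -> [1.03, 0.69, 0.46, 0.31, 0.21]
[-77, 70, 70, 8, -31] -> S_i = Random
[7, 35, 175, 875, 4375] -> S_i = 7*5^i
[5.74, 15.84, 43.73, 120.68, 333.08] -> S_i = 5.74*2.76^i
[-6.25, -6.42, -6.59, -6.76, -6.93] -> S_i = -6.25 + -0.17*i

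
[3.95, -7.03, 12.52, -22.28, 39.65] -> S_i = 3.95*(-1.78)^i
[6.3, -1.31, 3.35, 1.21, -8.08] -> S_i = Random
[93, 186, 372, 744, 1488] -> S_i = 93*2^i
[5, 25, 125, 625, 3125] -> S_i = 5*5^i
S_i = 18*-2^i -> [18, -36, 72, -144, 288]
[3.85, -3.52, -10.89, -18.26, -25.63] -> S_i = 3.85 + -7.37*i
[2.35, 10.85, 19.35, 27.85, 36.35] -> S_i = 2.35 + 8.50*i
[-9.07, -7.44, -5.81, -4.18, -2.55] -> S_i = -9.07 + 1.63*i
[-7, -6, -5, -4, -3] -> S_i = -7 + 1*i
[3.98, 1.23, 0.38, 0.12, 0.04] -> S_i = 3.98*0.31^i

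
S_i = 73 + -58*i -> [73, 15, -43, -101, -159]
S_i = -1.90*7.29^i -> [-1.9, -13.85, -100.97, -736.1, -5366.16]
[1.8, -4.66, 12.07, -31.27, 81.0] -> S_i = 1.80*(-2.59)^i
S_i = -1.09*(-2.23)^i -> [-1.09, 2.43, -5.42, 12.09, -26.96]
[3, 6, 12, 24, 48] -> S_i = 3*2^i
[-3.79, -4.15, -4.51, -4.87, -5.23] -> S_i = -3.79 + -0.36*i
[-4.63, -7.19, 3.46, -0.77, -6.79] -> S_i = Random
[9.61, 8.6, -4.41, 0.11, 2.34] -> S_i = Random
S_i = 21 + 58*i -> [21, 79, 137, 195, 253]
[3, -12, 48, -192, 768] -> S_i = 3*-4^i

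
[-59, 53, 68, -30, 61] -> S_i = Random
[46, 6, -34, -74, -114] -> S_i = 46 + -40*i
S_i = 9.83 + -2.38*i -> [9.83, 7.45, 5.07, 2.69, 0.31]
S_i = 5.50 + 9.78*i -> [5.5, 15.28, 25.06, 34.84, 44.62]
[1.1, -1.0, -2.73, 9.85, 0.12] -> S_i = Random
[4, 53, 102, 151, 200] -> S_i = 4 + 49*i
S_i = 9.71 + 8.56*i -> [9.71, 18.27, 26.83, 35.39, 43.95]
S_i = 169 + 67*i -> [169, 236, 303, 370, 437]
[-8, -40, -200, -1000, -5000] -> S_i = -8*5^i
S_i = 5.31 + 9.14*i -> [5.31, 14.45, 23.59, 32.73, 41.87]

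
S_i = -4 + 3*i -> [-4, -1, 2, 5, 8]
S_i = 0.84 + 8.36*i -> [0.84, 9.2, 17.56, 25.92, 34.28]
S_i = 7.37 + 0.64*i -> [7.37, 8.01, 8.65, 9.29, 9.93]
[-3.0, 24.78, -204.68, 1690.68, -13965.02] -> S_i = -3.00*(-8.26)^i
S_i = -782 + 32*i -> [-782, -750, -718, -686, -654]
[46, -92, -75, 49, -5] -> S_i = Random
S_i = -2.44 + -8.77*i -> [-2.44, -11.21, -19.98, -28.75, -37.52]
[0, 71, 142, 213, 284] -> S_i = 0 + 71*i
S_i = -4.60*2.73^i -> [-4.6, -12.56, -34.28, -93.59, -255.51]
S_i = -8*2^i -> [-8, -16, -32, -64, -128]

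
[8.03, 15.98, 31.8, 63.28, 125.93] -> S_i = 8.03*1.99^i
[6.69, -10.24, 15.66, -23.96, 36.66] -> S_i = 6.69*(-1.53)^i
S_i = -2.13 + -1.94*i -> [-2.13, -4.07, -6.01, -7.95, -9.89]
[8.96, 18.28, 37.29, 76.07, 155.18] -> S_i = 8.96*2.04^i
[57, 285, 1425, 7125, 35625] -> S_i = 57*5^i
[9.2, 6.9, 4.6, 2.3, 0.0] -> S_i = 9.20 + -2.30*i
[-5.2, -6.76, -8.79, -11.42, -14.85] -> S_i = -5.20*1.30^i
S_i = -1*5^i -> [-1, -5, -25, -125, -625]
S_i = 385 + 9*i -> [385, 394, 403, 412, 421]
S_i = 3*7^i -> [3, 21, 147, 1029, 7203]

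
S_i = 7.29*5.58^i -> [7.29, 40.68, 226.98, 1266.57, 7067.48]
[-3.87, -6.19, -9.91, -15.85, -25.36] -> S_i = -3.87*1.60^i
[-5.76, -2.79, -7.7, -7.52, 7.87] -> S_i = Random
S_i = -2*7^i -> [-2, -14, -98, -686, -4802]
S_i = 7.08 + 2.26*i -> [7.08, 9.34, 11.6, 13.86, 16.12]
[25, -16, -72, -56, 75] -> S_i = Random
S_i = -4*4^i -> [-4, -16, -64, -256, -1024]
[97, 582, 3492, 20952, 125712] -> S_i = 97*6^i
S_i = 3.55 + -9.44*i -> [3.55, -5.89, -15.33, -24.77, -34.21]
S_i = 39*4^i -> [39, 156, 624, 2496, 9984]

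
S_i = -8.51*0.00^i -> [-8.51, -0.0, -0.0, -0.0, -0.0]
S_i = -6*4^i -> [-6, -24, -96, -384, -1536]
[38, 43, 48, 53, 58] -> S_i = 38 + 5*i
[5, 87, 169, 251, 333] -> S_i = 5 + 82*i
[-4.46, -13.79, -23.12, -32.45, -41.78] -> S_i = -4.46 + -9.33*i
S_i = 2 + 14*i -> [2, 16, 30, 44, 58]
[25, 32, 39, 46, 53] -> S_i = 25 + 7*i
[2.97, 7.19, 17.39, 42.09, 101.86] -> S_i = 2.97*2.42^i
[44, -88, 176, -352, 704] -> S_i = 44*-2^i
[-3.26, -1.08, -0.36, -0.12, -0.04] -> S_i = -3.26*0.33^i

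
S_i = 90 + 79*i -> [90, 169, 248, 327, 406]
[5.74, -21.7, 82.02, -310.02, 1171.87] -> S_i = 5.74*(-3.78)^i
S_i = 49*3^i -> [49, 147, 441, 1323, 3969]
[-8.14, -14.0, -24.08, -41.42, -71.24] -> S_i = -8.14*1.72^i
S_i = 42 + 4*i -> [42, 46, 50, 54, 58]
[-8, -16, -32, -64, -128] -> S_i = -8*2^i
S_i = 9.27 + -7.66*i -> [9.27, 1.61, -6.05, -13.71, -21.37]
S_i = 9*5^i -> [9, 45, 225, 1125, 5625]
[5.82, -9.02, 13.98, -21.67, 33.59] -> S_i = 5.82*(-1.55)^i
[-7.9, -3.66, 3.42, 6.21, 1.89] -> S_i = Random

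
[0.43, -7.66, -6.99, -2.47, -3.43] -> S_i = Random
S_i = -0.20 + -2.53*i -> [-0.2, -2.73, -5.26, -7.79, -10.32]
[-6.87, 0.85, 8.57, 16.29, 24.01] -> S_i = -6.87 + 7.72*i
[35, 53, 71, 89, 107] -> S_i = 35 + 18*i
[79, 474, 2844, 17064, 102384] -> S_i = 79*6^i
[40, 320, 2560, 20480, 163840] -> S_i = 40*8^i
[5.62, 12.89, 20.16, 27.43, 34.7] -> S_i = 5.62 + 7.27*i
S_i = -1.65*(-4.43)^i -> [-1.65, 7.31, -32.38, 143.45, -635.48]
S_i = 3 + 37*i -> [3, 40, 77, 114, 151]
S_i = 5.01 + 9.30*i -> [5.01, 14.31, 23.61, 32.91, 42.21]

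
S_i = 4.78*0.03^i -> [4.78, 0.14, 0.0, 0.0, 0.0]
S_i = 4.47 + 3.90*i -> [4.47, 8.37, 12.27, 16.17, 20.07]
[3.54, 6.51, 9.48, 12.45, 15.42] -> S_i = 3.54 + 2.97*i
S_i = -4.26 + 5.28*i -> [-4.26, 1.02, 6.3, 11.58, 16.86]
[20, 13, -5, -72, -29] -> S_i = Random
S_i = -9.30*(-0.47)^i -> [-9.3, 4.37, -2.05, 0.97, -0.45]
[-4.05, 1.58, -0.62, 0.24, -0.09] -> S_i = -4.05*(-0.39)^i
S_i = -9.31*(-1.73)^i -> [-9.31, 16.11, -27.86, 48.2, -83.39]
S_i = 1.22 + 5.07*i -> [1.22, 6.29, 11.36, 16.43, 21.5]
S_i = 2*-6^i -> [2, -12, 72, -432, 2592]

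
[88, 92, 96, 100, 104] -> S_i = 88 + 4*i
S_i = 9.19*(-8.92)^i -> [9.19, -81.97, 731.22, -6522.44, 58180.16]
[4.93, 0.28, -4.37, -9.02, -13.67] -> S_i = 4.93 + -4.65*i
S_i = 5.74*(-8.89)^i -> [5.74, -51.03, 453.64, -4032.9, 35852.46]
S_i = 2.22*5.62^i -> [2.22, 12.48, 70.12, 394.06, 2214.61]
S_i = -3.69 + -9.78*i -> [-3.69, -13.47, -23.25, -33.03, -42.81]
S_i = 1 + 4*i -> [1, 5, 9, 13, 17]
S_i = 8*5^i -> [8, 40, 200, 1000, 5000]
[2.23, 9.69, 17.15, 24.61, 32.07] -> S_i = 2.23 + 7.46*i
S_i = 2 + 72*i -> [2, 74, 146, 218, 290]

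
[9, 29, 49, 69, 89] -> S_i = 9 + 20*i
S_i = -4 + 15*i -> [-4, 11, 26, 41, 56]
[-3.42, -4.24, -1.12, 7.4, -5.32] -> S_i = Random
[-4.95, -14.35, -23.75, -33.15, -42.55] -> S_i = -4.95 + -9.40*i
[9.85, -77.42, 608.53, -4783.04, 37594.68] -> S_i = 9.85*(-7.86)^i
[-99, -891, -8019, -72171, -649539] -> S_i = -99*9^i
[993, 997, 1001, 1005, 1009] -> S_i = 993 + 4*i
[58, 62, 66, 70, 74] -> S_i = 58 + 4*i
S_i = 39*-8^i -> [39, -312, 2496, -19968, 159744]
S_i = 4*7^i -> [4, 28, 196, 1372, 9604]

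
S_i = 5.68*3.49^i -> [5.68, 19.82, 69.18, 241.45, 842.66]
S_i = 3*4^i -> [3, 12, 48, 192, 768]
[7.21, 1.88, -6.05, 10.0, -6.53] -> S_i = Random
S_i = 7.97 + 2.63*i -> [7.97, 10.6, 13.23, 15.86, 18.49]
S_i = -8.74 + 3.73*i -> [-8.74, -5.01, -1.28, 2.45, 6.18]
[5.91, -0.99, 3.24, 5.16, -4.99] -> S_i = Random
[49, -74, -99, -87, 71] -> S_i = Random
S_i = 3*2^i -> [3, 6, 12, 24, 48]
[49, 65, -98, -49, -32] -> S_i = Random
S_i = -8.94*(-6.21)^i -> [-8.94, 55.52, -344.76, 2140.98, -13295.48]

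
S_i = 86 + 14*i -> [86, 100, 114, 128, 142]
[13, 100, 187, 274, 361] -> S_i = 13 + 87*i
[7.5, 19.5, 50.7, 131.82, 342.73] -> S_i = 7.50*2.60^i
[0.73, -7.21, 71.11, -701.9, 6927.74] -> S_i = 0.73*(-9.87)^i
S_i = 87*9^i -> [87, 783, 7047, 63423, 570807]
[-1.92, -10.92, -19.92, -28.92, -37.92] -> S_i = -1.92 + -9.00*i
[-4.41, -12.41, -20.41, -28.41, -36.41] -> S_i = -4.41 + -8.00*i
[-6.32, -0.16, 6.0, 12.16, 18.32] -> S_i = -6.32 + 6.16*i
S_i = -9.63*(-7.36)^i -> [-9.63, 70.88, -521.65, 3839.37, -28257.75]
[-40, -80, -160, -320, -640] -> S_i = -40*2^i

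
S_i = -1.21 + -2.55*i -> [-1.21, -3.76, -6.31, -8.86, -11.41]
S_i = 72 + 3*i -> [72, 75, 78, 81, 84]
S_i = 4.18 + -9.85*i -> [4.18, -5.67, -15.52, -25.37, -35.22]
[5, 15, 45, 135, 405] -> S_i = 5*3^i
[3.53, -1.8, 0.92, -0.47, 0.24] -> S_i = 3.53*(-0.51)^i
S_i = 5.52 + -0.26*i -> [5.52, 5.26, 5.0, 4.74, 4.48]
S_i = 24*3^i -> [24, 72, 216, 648, 1944]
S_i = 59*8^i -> [59, 472, 3776, 30208, 241664]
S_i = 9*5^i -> [9, 45, 225, 1125, 5625]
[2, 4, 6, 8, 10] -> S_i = 2 + 2*i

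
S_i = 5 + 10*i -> [5, 15, 25, 35, 45]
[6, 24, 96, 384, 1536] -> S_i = 6*4^i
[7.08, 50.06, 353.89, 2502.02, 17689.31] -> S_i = 7.08*7.07^i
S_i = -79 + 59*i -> [-79, -20, 39, 98, 157]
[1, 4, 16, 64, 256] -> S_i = 1*4^i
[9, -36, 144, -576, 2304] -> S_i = 9*-4^i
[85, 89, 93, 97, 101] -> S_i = 85 + 4*i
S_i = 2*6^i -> [2, 12, 72, 432, 2592]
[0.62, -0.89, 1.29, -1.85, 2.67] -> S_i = 0.62*(-1.44)^i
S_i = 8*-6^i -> [8, -48, 288, -1728, 10368]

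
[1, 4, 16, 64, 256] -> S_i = 1*4^i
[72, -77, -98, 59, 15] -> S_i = Random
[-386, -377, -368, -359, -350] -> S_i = -386 + 9*i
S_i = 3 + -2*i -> [3, 1, -1, -3, -5]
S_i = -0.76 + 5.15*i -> [-0.76, 4.39, 9.54, 14.69, 19.84]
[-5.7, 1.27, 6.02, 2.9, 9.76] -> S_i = Random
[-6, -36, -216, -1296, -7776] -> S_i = -6*6^i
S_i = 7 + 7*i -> [7, 14, 21, 28, 35]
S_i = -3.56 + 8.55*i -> [-3.56, 4.99, 13.54, 22.09, 30.64]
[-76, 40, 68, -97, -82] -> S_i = Random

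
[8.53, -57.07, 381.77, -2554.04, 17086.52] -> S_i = 8.53*(-6.69)^i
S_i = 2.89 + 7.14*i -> [2.89, 10.03, 17.17, 24.31, 31.45]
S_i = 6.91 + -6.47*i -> [6.91, 0.44, -6.03, -12.5, -18.97]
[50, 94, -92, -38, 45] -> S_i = Random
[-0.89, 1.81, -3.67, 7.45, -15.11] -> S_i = -0.89*(-2.03)^i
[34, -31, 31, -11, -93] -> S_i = Random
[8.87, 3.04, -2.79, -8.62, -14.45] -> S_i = 8.87 + -5.83*i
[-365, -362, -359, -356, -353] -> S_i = -365 + 3*i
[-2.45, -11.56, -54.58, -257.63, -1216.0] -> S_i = -2.45*4.72^i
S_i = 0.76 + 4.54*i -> [0.76, 5.3, 9.84, 14.38, 18.92]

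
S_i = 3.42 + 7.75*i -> [3.42, 11.17, 18.92, 26.67, 34.42]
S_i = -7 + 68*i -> [-7, 61, 129, 197, 265]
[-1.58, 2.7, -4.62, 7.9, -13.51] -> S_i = -1.58*(-1.71)^i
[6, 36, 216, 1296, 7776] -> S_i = 6*6^i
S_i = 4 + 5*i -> [4, 9, 14, 19, 24]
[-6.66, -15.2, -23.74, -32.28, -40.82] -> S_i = -6.66 + -8.54*i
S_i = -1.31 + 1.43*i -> [-1.31, 0.12, 1.55, 2.98, 4.41]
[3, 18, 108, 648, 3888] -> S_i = 3*6^i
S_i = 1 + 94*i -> [1, 95, 189, 283, 377]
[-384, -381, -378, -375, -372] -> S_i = -384 + 3*i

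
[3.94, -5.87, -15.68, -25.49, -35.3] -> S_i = 3.94 + -9.81*i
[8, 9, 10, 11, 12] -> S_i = 8 + 1*i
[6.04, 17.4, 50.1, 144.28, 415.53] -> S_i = 6.04*2.88^i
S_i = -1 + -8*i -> [-1, -9, -17, -25, -33]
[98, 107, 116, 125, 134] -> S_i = 98 + 9*i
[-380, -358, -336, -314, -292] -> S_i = -380 + 22*i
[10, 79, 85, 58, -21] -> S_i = Random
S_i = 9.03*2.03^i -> [9.03, 18.33, 37.21, 75.54, 153.35]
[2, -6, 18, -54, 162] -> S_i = 2*-3^i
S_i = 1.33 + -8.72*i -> [1.33, -7.39, -16.11, -24.83, -33.55]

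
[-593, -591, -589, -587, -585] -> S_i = -593 + 2*i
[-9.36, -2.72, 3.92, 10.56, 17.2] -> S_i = -9.36 + 6.64*i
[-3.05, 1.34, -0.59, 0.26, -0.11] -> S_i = -3.05*(-0.44)^i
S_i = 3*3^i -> [3, 9, 27, 81, 243]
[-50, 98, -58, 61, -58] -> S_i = Random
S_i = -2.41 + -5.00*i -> [-2.41, -7.41, -12.41, -17.41, -22.41]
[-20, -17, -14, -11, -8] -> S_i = -20 + 3*i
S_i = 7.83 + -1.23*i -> [7.83, 6.6, 5.37, 4.14, 2.91]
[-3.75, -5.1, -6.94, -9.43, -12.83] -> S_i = -3.75*1.36^i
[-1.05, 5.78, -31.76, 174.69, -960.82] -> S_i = -1.05*(-5.50)^i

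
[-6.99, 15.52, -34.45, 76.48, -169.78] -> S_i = -6.99*(-2.22)^i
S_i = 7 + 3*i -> [7, 10, 13, 16, 19]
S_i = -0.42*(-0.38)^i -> [-0.42, 0.16, -0.06, 0.02, -0.01]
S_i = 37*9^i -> [37, 333, 2997, 26973, 242757]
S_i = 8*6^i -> [8, 48, 288, 1728, 10368]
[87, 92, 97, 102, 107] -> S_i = 87 + 5*i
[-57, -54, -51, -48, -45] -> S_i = -57 + 3*i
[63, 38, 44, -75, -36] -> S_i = Random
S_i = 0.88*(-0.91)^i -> [0.88, -0.8, 0.73, -0.66, 0.6]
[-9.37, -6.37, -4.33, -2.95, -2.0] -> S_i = -9.37*0.68^i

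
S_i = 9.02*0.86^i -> [9.02, 7.76, 6.67, 5.74, 4.93]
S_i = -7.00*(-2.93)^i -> [-7.0, 20.51, -60.09, 176.08, -515.9]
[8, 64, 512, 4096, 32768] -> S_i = 8*8^i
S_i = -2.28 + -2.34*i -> [-2.28, -4.62, -6.96, -9.3, -11.64]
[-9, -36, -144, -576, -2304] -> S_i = -9*4^i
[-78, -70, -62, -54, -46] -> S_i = -78 + 8*i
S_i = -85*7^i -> [-85, -595, -4165, -29155, -204085]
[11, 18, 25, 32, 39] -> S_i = 11 + 7*i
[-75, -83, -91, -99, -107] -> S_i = -75 + -8*i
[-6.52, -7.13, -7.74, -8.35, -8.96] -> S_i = -6.52 + -0.61*i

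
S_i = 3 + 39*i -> [3, 42, 81, 120, 159]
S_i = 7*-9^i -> [7, -63, 567, -5103, 45927]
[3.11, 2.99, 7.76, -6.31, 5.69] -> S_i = Random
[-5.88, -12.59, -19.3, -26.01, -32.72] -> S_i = -5.88 + -6.71*i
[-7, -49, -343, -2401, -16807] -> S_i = -7*7^i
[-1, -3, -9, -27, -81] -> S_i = -1*3^i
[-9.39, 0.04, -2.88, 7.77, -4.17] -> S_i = Random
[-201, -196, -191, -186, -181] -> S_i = -201 + 5*i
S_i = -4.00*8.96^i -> [-4.0, -35.84, -321.13, -2877.29, -25780.54]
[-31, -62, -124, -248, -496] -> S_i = -31*2^i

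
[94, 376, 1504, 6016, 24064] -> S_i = 94*4^i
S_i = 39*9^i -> [39, 351, 3159, 28431, 255879]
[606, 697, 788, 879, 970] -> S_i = 606 + 91*i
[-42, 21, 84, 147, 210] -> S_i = -42 + 63*i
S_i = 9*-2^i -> [9, -18, 36, -72, 144]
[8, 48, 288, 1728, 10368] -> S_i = 8*6^i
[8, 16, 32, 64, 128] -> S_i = 8*2^i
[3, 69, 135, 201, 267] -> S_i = 3 + 66*i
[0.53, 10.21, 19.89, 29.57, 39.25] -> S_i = 0.53 + 9.68*i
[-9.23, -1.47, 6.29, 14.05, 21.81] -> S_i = -9.23 + 7.76*i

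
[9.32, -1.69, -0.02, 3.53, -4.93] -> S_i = Random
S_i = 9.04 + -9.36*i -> [9.04, -0.32, -9.68, -19.04, -28.4]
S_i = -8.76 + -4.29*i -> [-8.76, -13.05, -17.34, -21.63, -25.92]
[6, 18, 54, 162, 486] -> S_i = 6*3^i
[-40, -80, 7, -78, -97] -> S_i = Random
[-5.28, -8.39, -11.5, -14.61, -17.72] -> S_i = -5.28 + -3.11*i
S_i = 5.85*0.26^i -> [5.85, 1.52, 0.4, 0.1, 0.03]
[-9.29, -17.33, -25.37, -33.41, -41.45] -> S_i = -9.29 + -8.04*i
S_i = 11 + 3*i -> [11, 14, 17, 20, 23]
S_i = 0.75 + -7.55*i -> [0.75, -6.8, -14.35, -21.9, -29.45]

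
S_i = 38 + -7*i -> [38, 31, 24, 17, 10]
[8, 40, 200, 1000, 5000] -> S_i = 8*5^i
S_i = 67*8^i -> [67, 536, 4288, 34304, 274432]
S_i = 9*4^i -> [9, 36, 144, 576, 2304]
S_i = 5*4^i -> [5, 20, 80, 320, 1280]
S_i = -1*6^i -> [-1, -6, -36, -216, -1296]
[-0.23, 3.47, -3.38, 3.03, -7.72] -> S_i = Random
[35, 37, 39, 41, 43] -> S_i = 35 + 2*i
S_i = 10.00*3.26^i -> [10.0, 32.6, 106.28, 346.46, 1129.46]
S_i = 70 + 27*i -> [70, 97, 124, 151, 178]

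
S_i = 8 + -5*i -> [8, 3, -2, -7, -12]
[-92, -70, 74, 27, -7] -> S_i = Random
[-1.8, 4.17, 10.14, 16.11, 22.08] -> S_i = -1.80 + 5.97*i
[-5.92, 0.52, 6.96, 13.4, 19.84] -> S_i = -5.92 + 6.44*i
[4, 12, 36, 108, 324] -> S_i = 4*3^i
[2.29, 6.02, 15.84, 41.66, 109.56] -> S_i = 2.29*2.63^i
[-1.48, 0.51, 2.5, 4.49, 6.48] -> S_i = -1.48 + 1.99*i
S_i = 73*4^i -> [73, 292, 1168, 4672, 18688]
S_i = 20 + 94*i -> [20, 114, 208, 302, 396]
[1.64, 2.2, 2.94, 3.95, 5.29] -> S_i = 1.64*1.34^i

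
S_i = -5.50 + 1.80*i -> [-5.5, -3.7, -1.9, -0.1, 1.7]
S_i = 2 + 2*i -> [2, 4, 6, 8, 10]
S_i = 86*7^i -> [86, 602, 4214, 29498, 206486]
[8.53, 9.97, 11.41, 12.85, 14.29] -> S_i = 8.53 + 1.44*i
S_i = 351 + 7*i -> [351, 358, 365, 372, 379]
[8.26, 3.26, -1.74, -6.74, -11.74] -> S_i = 8.26 + -5.00*i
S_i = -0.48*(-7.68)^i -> [-0.48, 3.69, -28.31, 217.43, -1669.88]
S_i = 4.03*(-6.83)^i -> [4.03, -27.52, 188.0, -1284.01, 8769.76]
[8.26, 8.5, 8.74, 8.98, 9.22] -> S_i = 8.26 + 0.24*i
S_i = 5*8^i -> [5, 40, 320, 2560, 20480]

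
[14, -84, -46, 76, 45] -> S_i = Random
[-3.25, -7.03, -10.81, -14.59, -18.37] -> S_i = -3.25 + -3.78*i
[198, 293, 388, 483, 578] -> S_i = 198 + 95*i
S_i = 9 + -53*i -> [9, -44, -97, -150, -203]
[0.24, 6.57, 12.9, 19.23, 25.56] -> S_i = 0.24 + 6.33*i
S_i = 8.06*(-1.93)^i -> [8.06, -15.56, 30.02, -57.94, 111.83]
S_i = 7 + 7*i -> [7, 14, 21, 28, 35]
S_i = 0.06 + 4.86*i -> [0.06, 4.92, 9.78, 14.64, 19.5]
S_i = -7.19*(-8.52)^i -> [-7.19, 61.26, -521.92, 4446.8, -37886.74]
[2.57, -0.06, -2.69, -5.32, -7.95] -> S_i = 2.57 + -2.63*i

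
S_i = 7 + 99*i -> [7, 106, 205, 304, 403]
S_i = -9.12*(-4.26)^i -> [-9.12, 38.85, -165.51, 705.06, -3003.54]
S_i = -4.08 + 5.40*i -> [-4.08, 1.32, 6.72, 12.12, 17.52]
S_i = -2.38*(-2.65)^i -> [-2.38, 6.31, -16.71, 44.29, -117.37]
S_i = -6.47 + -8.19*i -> [-6.47, -14.66, -22.85, -31.04, -39.23]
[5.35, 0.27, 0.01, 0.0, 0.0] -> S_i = 5.35*0.05^i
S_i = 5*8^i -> [5, 40, 320, 2560, 20480]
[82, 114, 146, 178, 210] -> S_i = 82 + 32*i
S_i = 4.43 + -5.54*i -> [4.43, -1.11, -6.65, -12.19, -17.73]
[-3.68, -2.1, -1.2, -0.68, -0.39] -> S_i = -3.68*0.57^i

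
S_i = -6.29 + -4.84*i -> [-6.29, -11.13, -15.97, -20.81, -25.65]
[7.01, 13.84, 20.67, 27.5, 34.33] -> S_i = 7.01 + 6.83*i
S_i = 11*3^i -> [11, 33, 99, 297, 891]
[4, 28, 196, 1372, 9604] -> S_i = 4*7^i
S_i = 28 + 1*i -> [28, 29, 30, 31, 32]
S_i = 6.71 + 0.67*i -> [6.71, 7.38, 8.05, 8.72, 9.39]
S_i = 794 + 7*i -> [794, 801, 808, 815, 822]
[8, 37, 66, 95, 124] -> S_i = 8 + 29*i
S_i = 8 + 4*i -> [8, 12, 16, 20, 24]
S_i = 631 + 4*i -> [631, 635, 639, 643, 647]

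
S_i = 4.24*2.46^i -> [4.24, 10.43, 25.66, 63.12, 155.28]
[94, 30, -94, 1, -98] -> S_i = Random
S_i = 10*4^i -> [10, 40, 160, 640, 2560]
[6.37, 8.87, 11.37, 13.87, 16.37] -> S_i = 6.37 + 2.50*i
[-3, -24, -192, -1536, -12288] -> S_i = -3*8^i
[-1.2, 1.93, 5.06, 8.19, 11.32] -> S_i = -1.20 + 3.13*i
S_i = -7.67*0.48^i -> [-7.67, -3.68, -1.77, -0.85, -0.41]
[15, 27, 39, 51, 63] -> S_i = 15 + 12*i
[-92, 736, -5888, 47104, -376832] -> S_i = -92*-8^i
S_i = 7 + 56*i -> [7, 63, 119, 175, 231]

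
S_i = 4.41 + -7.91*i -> [4.41, -3.5, -11.41, -19.32, -27.23]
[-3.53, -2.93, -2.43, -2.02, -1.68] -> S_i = -3.53*0.83^i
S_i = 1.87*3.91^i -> [1.87, 7.31, 28.59, 111.78, 437.07]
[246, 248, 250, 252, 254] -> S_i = 246 + 2*i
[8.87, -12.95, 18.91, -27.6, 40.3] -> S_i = 8.87*(-1.46)^i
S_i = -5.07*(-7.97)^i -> [-5.07, 40.41, -322.05, 2566.75, -20456.97]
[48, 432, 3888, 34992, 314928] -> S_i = 48*9^i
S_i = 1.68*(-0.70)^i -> [1.68, -1.18, 0.82, -0.58, 0.4]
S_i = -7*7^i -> [-7, -49, -343, -2401, -16807]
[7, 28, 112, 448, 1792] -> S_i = 7*4^i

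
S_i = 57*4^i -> [57, 228, 912, 3648, 14592]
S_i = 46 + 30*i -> [46, 76, 106, 136, 166]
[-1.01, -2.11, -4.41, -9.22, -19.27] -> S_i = -1.01*2.09^i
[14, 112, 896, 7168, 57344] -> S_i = 14*8^i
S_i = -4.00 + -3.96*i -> [-4.0, -7.96, -11.92, -15.88, -19.84]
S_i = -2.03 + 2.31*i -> [-2.03, 0.28, 2.59, 4.9, 7.21]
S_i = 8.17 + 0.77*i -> [8.17, 8.94, 9.71, 10.48, 11.25]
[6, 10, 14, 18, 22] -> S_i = 6 + 4*i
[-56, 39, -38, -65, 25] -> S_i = Random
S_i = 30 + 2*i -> [30, 32, 34, 36, 38]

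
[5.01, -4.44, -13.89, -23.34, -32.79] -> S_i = 5.01 + -9.45*i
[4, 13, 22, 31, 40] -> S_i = 4 + 9*i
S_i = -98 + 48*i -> [-98, -50, -2, 46, 94]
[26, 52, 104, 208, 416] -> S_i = 26*2^i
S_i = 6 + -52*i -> [6, -46, -98, -150, -202]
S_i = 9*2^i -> [9, 18, 36, 72, 144]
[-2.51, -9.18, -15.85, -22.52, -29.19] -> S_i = -2.51 + -6.67*i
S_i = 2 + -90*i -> [2, -88, -178, -268, -358]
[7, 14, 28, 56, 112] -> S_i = 7*2^i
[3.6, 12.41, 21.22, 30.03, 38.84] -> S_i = 3.60 + 8.81*i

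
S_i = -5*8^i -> [-5, -40, -320, -2560, -20480]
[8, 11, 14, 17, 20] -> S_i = 8 + 3*i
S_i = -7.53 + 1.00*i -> [-7.53, -6.53, -5.53, -4.53, -3.53]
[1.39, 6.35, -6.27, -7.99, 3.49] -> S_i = Random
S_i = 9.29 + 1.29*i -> [9.29, 10.58, 11.87, 13.16, 14.45]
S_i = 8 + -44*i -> [8, -36, -80, -124, -168]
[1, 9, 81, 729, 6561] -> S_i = 1*9^i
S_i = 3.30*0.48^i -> [3.3, 1.58, 0.76, 0.36, 0.18]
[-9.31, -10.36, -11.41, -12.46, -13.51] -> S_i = -9.31 + -1.05*i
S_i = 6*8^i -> [6, 48, 384, 3072, 24576]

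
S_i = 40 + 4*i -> [40, 44, 48, 52, 56]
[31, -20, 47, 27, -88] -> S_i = Random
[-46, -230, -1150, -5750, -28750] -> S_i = -46*5^i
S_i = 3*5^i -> [3, 15, 75, 375, 1875]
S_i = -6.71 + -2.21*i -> [-6.71, -8.92, -11.13, -13.34, -15.55]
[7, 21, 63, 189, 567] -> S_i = 7*3^i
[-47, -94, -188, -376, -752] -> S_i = -47*2^i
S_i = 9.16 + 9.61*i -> [9.16, 18.77, 28.38, 37.99, 47.6]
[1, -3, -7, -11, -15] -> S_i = 1 + -4*i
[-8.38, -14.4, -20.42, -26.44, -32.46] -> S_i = -8.38 + -6.02*i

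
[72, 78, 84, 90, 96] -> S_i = 72 + 6*i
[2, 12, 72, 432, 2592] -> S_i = 2*6^i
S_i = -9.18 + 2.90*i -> [-9.18, -6.28, -3.38, -0.48, 2.42]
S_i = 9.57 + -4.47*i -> [9.57, 5.1, 0.63, -3.84, -8.31]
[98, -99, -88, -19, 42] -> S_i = Random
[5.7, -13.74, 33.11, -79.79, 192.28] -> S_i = 5.70*(-2.41)^i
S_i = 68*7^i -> [68, 476, 3332, 23324, 163268]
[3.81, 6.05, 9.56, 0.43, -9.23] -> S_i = Random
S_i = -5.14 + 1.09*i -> [-5.14, -4.05, -2.96, -1.87, -0.78]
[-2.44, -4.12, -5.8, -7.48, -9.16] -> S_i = -2.44 + -1.68*i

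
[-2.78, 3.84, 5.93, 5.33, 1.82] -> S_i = Random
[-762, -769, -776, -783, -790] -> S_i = -762 + -7*i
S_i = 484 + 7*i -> [484, 491, 498, 505, 512]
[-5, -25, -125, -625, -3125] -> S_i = -5*5^i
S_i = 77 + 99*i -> [77, 176, 275, 374, 473]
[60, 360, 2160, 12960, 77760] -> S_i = 60*6^i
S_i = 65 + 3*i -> [65, 68, 71, 74, 77]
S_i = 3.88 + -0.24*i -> [3.88, 3.64, 3.4, 3.16, 2.92]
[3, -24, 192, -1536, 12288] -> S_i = 3*-8^i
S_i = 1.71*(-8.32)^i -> [1.71, -14.23, 118.37, -984.84, 8193.88]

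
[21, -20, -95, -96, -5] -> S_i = Random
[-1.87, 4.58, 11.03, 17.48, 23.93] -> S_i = -1.87 + 6.45*i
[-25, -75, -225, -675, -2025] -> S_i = -25*3^i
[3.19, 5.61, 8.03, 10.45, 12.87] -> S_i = 3.19 + 2.42*i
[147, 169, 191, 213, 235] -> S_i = 147 + 22*i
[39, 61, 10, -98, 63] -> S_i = Random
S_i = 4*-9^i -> [4, -36, 324, -2916, 26244]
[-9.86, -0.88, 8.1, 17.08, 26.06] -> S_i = -9.86 + 8.98*i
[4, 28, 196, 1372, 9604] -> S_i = 4*7^i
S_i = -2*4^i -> [-2, -8, -32, -128, -512]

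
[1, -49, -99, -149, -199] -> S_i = 1 + -50*i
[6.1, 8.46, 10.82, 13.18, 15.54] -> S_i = 6.10 + 2.36*i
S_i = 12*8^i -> [12, 96, 768, 6144, 49152]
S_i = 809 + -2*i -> [809, 807, 805, 803, 801]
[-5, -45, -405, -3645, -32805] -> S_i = -5*9^i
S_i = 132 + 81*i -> [132, 213, 294, 375, 456]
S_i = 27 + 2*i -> [27, 29, 31, 33, 35]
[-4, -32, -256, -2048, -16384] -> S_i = -4*8^i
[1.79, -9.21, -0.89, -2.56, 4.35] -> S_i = Random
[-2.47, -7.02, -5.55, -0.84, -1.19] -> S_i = Random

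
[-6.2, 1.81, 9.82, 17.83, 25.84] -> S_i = -6.20 + 8.01*i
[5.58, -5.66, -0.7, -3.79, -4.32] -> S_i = Random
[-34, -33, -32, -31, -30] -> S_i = -34 + 1*i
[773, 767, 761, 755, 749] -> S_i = 773 + -6*i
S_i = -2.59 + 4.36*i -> [-2.59, 1.77, 6.13, 10.49, 14.85]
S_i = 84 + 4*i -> [84, 88, 92, 96, 100]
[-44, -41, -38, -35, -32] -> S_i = -44 + 3*i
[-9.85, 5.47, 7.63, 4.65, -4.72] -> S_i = Random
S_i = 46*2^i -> [46, 92, 184, 368, 736]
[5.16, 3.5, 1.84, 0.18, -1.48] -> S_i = 5.16 + -1.66*i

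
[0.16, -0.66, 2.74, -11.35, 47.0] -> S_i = 0.16*(-4.14)^i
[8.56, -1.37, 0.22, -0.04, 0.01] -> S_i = 8.56*(-0.16)^i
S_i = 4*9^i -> [4, 36, 324, 2916, 26244]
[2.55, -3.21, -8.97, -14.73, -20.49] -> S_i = 2.55 + -5.76*i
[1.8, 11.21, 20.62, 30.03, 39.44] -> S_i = 1.80 + 9.41*i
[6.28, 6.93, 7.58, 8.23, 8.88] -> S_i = 6.28 + 0.65*i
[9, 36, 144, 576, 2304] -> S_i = 9*4^i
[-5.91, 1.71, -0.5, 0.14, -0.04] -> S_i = -5.91*(-0.29)^i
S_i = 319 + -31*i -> [319, 288, 257, 226, 195]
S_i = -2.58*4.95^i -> [-2.58, -12.77, -63.22, -312.92, -1548.96]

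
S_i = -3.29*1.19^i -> [-3.29, -3.92, -4.66, -5.54, -6.6]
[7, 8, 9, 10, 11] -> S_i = 7 + 1*i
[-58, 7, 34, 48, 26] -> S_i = Random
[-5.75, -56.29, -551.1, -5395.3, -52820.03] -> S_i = -5.75*9.79^i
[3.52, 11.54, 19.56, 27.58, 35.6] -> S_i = 3.52 + 8.02*i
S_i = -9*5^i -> [-9, -45, -225, -1125, -5625]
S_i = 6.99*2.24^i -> [6.99, 15.66, 35.07, 78.56, 175.98]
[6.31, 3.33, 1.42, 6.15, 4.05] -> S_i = Random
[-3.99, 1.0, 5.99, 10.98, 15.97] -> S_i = -3.99 + 4.99*i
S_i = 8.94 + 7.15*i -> [8.94, 16.09, 23.24, 30.39, 37.54]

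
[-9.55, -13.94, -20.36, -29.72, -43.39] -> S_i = -9.55*1.46^i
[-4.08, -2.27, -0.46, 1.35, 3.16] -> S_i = -4.08 + 1.81*i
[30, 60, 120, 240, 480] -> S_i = 30*2^i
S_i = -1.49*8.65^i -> [-1.49, -12.89, -111.49, -964.35, -8341.63]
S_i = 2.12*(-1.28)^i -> [2.12, -2.71, 3.47, -4.45, 5.69]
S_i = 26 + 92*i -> [26, 118, 210, 302, 394]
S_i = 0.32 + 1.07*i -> [0.32, 1.39, 2.46, 3.53, 4.6]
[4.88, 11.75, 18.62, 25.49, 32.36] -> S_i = 4.88 + 6.87*i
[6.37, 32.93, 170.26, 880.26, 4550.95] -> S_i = 6.37*5.17^i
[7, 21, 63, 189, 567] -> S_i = 7*3^i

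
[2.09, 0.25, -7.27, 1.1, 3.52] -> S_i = Random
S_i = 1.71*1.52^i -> [1.71, 2.6, 3.95, 6.01, 9.13]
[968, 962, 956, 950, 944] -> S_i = 968 + -6*i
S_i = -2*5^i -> [-2, -10, -50, -250, -1250]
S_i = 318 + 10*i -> [318, 328, 338, 348, 358]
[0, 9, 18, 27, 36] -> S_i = 0 + 9*i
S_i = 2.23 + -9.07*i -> [2.23, -6.84, -15.91, -24.98, -34.05]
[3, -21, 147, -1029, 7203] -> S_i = 3*-7^i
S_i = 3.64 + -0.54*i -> [3.64, 3.1, 2.56, 2.02, 1.48]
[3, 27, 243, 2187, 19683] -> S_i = 3*9^i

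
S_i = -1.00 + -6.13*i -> [-1.0, -7.13, -13.26, -19.39, -25.52]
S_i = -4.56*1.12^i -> [-4.56, -5.11, -5.72, -6.41, -7.18]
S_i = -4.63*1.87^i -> [-4.63, -8.66, -16.19, -30.28, -56.62]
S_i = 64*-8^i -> [64, -512, 4096, -32768, 262144]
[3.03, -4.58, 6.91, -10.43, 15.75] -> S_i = 3.03*(-1.51)^i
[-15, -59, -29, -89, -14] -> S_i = Random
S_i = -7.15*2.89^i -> [-7.15, -20.66, -59.72, -172.58, -498.77]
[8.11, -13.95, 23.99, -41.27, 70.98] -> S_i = 8.11*(-1.72)^i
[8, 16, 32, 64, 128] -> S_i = 8*2^i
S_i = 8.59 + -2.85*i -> [8.59, 5.74, 2.89, 0.04, -2.81]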